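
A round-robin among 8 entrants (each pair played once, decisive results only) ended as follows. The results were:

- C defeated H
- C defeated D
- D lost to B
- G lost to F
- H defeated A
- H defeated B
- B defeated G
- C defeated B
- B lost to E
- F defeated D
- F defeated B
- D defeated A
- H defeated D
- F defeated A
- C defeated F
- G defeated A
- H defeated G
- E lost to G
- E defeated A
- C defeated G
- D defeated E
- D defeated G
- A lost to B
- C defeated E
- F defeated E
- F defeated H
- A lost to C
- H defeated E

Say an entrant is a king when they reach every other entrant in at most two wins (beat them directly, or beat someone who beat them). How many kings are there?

1

A cannot reach B, C, D, E, F, G, H in two steps.
B cannot reach C, F, H in two steps.
C reaches everyone (king).
D cannot reach C, F, H in two steps.
E cannot reach C, F, H in two steps.
F cannot reach C in two steps.
G cannot reach C, D, F, H in two steps.
H cannot reach C, F in two steps.
Kings: C — 1.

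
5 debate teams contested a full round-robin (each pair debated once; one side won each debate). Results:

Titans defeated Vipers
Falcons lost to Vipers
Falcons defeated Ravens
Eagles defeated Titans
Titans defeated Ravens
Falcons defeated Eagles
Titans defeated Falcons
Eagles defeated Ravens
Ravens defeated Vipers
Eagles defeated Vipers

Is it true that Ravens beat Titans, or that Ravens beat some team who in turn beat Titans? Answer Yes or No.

Ravens did not beat Titans directly.
Ravens beat Vipers, but each of them lost to Titans. No two-step path.

No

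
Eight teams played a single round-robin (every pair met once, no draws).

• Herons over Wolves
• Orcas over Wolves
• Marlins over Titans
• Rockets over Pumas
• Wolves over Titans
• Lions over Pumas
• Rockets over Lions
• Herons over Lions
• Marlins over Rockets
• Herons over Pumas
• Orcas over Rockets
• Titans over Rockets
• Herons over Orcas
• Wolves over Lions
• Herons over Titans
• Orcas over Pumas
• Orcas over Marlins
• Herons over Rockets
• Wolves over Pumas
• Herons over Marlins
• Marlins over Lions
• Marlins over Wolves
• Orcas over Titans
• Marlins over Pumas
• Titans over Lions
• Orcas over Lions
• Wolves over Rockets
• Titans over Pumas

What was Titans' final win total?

Titans' results: beat Pumas, Rockets, Lions; lost to Herons, Wolves, Marlins, Orcas.
That is 3 wins.

3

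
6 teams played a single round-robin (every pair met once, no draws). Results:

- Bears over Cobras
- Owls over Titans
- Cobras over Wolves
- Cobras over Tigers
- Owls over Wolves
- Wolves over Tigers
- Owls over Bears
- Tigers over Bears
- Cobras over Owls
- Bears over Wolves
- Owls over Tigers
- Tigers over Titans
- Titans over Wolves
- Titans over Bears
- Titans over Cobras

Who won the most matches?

Owls

Win totals: Tigers 2, Titans 3, Cobras 3, Owls 4, Bears 2, Wolves 1.
Owls leads with 4 wins (next highest: 3).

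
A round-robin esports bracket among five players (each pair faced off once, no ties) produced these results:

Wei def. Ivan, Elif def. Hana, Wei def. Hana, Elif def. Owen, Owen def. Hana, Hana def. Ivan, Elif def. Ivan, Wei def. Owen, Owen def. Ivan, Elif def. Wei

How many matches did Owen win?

2

Owen's results: beat Ivan, Hana; lost to Wei, Elif.
That is 2 wins.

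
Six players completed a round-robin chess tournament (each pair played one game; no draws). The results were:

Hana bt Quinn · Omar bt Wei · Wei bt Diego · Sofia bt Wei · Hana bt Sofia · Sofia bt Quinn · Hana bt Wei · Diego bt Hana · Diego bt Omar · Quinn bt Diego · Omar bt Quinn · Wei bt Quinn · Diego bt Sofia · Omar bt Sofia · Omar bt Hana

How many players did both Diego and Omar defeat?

Diego beat: Sofia, Omar, Hana.
Omar beat: Wei, Sofia, Quinn, Hana.
Both beat: Sofia, Hana — 2.

2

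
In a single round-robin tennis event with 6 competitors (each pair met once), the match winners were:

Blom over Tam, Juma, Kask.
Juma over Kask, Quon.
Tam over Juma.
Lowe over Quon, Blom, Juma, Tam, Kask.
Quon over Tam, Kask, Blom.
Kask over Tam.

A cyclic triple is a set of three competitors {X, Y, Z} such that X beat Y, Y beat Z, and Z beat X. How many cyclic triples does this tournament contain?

Win totals: Lowe 5, Kask 1, Blom 3, Tam 1, Juma 2, Quon 3.
A competitor with w wins dominates both others in C(w,2) triples; summing gives 10 + 0 + 3 + 0 + 1 + 3 = 17 transitive triples.
Total triples C(6,3) = 20, so cyclic triples = 20 − 17 = 3.

3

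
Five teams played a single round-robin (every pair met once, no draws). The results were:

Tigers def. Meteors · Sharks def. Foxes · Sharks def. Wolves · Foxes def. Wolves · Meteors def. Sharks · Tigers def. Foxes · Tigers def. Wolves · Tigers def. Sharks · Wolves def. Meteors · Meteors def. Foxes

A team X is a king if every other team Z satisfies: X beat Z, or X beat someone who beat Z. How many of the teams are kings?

1

Wolves cannot reach Tigers in two steps.
Foxes cannot reach Tigers, Sharks in two steps.
Tigers reaches everyone (king).
Sharks cannot reach Tigers in two steps.
Meteors cannot reach Tigers in two steps.
Kings: Tigers — 1.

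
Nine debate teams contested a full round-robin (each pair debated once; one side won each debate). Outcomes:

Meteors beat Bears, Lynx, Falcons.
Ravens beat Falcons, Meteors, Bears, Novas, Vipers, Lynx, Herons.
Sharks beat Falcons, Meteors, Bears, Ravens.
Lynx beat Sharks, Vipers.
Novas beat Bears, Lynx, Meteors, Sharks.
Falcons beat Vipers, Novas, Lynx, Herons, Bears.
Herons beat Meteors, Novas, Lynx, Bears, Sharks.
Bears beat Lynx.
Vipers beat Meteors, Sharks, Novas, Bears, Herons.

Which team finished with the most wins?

Win totals: Bears 1, Herons 5, Novas 4, Sharks 4, Meteors 3, Ravens 7, Lynx 2, Falcons 5, Vipers 5.
Ravens leads with 7 wins (next highest: 5).

Ravens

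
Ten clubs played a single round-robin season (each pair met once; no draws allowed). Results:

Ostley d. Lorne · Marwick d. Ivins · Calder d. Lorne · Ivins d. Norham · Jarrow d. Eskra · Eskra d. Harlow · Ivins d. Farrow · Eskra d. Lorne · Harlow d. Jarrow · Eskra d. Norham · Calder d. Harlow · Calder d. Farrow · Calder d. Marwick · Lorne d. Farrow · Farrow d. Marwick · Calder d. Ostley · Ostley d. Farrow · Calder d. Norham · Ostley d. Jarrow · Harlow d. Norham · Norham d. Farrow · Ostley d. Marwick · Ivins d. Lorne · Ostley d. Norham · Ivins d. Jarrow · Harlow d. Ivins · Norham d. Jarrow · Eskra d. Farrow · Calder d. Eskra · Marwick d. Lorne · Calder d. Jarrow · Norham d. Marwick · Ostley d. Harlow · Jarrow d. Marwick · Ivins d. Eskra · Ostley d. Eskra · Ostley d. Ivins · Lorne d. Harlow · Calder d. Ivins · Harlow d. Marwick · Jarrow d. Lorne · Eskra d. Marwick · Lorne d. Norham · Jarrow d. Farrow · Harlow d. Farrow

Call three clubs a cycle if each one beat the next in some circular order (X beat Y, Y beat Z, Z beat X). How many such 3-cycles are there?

Win totals: Farrow 1, Ivins 5, Harlow 5, Marwick 2, Jarrow 4, Eskra 5, Ostley 8, Norham 3, Calder 9, Lorne 3.
A club with w wins dominates both others in C(w,2) triples; summing gives 0 + 10 + 10 + 1 + 6 + 10 + 28 + 3 + 36 + 3 = 107 transitive triples.
Total triples C(10,3) = 120, so cyclic triples = 120 − 107 = 13.

13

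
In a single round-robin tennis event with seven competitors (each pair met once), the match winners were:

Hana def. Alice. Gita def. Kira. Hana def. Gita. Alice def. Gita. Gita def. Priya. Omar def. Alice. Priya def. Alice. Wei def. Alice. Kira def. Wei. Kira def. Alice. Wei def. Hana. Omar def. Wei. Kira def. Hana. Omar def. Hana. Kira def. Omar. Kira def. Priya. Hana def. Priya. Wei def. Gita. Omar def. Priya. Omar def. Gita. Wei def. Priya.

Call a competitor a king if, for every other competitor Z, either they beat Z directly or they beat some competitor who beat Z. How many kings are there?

3

Hana cannot reach Omar, Wei in two steps.
Omar reaches everyone (king).
Gita reaches everyone (king).
Alice cannot reach Hana, Omar, Wei in two steps.
Wei cannot reach Omar in two steps.
Priya cannot reach Hana, Omar, Wei, Kira in two steps.
Kira reaches everyone (king).
Kings: Omar, Gita, Kira — 3.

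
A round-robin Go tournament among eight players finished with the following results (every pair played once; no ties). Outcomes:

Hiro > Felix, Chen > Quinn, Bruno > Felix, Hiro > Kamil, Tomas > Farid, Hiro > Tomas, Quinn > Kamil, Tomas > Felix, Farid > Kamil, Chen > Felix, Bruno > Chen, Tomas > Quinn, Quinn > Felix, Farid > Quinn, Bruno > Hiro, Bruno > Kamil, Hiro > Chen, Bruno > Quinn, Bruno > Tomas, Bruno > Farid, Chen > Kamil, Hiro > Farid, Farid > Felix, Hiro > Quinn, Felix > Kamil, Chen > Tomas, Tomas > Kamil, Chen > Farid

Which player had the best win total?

Bruno

Win totals: Felix 1, Farid 3, Chen 5, Tomas 4, Hiro 6, Kamil 0, Quinn 2, Bruno 7.
Bruno leads with 7 wins (next highest: 6).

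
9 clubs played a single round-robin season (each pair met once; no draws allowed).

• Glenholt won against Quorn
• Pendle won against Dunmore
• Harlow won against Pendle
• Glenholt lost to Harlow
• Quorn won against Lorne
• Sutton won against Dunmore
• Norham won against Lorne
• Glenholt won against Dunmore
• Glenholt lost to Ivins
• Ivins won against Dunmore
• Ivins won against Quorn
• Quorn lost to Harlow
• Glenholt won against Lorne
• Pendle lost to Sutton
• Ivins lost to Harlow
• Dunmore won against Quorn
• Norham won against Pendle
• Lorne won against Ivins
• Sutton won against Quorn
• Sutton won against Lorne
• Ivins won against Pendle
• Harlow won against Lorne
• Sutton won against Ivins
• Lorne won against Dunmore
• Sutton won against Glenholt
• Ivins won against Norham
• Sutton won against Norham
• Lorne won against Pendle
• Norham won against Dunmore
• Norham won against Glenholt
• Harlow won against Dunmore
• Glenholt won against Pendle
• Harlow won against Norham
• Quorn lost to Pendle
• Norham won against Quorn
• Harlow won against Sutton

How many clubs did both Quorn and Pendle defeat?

0

Quorn beat: Lorne.
Pendle beat: Quorn, Dunmore.
No one was beaten by both.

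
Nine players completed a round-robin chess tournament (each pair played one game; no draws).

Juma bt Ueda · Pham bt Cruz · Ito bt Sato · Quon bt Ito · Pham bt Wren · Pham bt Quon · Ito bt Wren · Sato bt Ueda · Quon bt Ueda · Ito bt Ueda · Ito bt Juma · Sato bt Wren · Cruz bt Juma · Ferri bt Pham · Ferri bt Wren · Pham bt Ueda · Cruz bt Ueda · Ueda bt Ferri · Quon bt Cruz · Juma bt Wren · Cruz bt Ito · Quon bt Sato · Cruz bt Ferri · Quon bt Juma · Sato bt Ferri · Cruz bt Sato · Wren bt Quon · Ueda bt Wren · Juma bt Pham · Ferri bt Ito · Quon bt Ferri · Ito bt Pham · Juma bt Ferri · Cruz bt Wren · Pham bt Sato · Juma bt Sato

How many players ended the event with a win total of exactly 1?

1

Win totals: Ito 5, Pham 5, Cruz 6, Juma 5, Wren 1, Sato 3, Quon 6, Ueda 2, Ferri 3.
Exactly 1: Wren — 1 player.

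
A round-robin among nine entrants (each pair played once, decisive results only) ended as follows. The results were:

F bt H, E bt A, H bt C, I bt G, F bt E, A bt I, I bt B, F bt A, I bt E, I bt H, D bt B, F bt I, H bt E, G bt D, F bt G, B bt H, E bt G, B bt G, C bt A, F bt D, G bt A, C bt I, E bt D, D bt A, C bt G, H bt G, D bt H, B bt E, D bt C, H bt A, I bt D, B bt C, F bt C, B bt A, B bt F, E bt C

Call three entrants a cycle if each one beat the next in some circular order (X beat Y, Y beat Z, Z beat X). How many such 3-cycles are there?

Win totals: A 1, B 6, C 3, D 4, E 4, F 7, G 2, H 4, I 5.
An entrant with w wins dominates both others in C(w,2) triples; summing gives 0 + 15 + 3 + 6 + 6 + 21 + 1 + 6 + 10 = 68 transitive triples.
Total triples C(9,3) = 84, so cyclic triples = 84 − 68 = 16.

16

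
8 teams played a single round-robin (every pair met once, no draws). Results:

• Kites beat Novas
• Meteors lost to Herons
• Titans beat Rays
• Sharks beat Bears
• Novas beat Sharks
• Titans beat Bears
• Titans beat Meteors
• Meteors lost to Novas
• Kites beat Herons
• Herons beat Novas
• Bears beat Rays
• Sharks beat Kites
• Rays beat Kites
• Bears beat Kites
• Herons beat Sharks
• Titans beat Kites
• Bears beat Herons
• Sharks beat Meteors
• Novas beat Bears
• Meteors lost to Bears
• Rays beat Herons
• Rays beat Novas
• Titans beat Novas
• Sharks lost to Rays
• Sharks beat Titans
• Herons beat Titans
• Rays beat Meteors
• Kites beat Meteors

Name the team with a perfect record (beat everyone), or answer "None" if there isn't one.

None

Highest win total is Titans with 5 (out of 7 possible).
Titans lost to Sharks, Herons, so no team went undefeated.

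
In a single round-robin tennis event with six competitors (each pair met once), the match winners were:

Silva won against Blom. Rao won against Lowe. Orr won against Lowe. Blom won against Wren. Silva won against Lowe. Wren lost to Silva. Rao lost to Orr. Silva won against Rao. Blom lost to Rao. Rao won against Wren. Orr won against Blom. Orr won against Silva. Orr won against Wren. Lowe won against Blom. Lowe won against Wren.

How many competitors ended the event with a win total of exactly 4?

1

Win totals: Rao 3, Wren 0, Silva 4, Orr 5, Lowe 2, Blom 1.
Exactly 4: Silva — 1 competitor.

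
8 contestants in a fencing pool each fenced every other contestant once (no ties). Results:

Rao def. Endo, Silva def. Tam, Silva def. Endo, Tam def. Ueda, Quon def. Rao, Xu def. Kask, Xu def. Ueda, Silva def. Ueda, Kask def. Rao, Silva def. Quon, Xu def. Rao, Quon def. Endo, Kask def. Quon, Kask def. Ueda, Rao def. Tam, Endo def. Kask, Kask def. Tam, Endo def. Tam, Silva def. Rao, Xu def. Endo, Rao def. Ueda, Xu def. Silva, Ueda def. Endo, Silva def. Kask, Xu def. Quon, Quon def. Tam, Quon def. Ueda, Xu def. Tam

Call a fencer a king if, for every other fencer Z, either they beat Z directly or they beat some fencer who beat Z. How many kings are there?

Rao cannot reach Silva, Xu, Quon in two steps.
Ueda cannot reach Rao, Silva, Xu, Quon in two steps.
Silva cannot reach Xu in two steps.
Tam cannot reach Rao, Silva, Xu, Kask, Quon in two steps.
Endo cannot reach Silva, Xu in two steps.
Xu reaches everyone (king).
Kask cannot reach Silva, Xu in two steps.
Quon cannot reach Silva, Xu in two steps.
Kings: Xu — 1.

1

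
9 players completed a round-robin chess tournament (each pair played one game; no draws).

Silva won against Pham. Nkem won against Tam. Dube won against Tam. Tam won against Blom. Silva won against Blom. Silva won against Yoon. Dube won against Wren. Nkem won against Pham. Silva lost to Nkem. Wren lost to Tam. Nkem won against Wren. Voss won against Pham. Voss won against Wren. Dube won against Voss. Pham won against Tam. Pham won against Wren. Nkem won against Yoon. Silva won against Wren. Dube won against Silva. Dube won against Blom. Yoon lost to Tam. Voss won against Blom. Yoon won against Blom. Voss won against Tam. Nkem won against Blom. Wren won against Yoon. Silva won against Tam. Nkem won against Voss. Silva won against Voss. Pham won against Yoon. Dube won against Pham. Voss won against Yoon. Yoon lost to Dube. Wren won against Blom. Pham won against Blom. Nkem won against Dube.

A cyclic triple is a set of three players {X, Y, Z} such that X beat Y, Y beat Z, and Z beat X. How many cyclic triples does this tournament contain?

Win totals: Pham 4, Wren 2, Dube 7, Voss 5, Blom 0, Nkem 8, Tam 3, Yoon 1, Silva 6.
A player with w wins dominates both others in C(w,2) triples; summing gives 6 + 1 + 21 + 10 + 0 + 28 + 3 + 0 + 15 = 84 transitive triples.
Total triples C(9,3) = 84, so cyclic triples = 84 − 84 = 0.

0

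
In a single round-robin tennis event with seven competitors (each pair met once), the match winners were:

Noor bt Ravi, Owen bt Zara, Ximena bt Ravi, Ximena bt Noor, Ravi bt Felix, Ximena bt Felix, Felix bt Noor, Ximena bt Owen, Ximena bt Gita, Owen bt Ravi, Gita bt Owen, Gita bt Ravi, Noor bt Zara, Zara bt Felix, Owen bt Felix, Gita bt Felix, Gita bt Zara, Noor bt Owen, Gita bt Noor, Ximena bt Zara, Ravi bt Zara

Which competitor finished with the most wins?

Win totals: Noor 3, Ravi 2, Gita 5, Zara 1, Owen 3, Ximena 6, Felix 1.
Ximena leads with 6 wins (next highest: 5).

Ximena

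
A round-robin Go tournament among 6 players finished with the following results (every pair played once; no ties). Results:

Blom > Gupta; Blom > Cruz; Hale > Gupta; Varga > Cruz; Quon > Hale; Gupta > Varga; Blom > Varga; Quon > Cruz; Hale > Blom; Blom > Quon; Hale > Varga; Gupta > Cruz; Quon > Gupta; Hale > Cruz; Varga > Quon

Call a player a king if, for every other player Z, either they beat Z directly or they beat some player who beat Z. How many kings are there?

Blom reaches everyone (king).
Cruz cannot reach Blom, Gupta, Varga, Hale, Quon in two steps.
Gupta cannot reach Blom, Hale in two steps.
Varga cannot reach Blom in two steps.
Hale reaches everyone (king).
Quon reaches everyone (king).
Kings: Blom, Hale, Quon — 3.

3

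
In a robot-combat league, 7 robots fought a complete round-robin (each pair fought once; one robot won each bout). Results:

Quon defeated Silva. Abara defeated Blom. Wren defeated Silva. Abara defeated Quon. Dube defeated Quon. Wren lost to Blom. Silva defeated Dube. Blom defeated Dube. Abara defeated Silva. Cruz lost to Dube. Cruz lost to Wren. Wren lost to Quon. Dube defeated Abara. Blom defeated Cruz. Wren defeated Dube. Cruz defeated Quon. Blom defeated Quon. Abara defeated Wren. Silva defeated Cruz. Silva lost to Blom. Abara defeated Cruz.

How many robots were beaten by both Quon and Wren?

Quon beat: Wren, Silva.
Wren beat: Dube, Silva, Cruz.
Both beat: Silva — 1.

1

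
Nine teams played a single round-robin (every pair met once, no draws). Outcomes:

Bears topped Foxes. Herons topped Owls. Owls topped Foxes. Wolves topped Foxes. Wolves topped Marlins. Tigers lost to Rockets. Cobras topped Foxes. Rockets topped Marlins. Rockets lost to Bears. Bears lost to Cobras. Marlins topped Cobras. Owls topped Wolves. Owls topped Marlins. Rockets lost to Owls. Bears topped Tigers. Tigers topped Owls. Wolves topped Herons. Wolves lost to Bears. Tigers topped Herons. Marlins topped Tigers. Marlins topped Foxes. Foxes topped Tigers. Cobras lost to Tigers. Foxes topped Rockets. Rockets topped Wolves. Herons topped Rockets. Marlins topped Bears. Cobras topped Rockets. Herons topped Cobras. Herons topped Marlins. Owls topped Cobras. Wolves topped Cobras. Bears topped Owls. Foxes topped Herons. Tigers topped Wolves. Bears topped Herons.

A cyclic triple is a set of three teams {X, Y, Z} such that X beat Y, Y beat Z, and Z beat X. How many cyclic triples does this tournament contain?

Win totals: Marlins 4, Wolves 4, Rockets 3, Foxes 3, Cobras 3, Tigers 4, Bears 6, Owls 5, Herons 4.
A team with w wins dominates both others in C(w,2) triples; summing gives 6 + 6 + 3 + 3 + 3 + 6 + 15 + 10 + 6 = 58 transitive triples.
Total triples C(9,3) = 84, so cyclic triples = 84 − 58 = 26.

26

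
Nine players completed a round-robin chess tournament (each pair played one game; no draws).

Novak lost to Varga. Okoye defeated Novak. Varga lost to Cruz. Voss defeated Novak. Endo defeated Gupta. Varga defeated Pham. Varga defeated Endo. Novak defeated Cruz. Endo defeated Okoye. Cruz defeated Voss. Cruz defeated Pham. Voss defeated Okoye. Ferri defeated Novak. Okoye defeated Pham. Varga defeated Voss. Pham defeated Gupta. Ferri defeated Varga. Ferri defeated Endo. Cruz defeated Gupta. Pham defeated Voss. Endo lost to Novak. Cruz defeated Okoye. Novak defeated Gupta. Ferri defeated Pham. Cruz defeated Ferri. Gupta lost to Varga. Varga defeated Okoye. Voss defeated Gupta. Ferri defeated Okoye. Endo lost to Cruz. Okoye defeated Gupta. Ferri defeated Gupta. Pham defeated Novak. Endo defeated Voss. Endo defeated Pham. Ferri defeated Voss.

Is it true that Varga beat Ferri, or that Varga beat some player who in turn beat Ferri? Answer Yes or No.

No

Varga did not beat Ferri directly.
Varga beat Novak, Voss, Gupta, Endo, Pham, Okoye, but each of them lost to Ferri. No two-step path.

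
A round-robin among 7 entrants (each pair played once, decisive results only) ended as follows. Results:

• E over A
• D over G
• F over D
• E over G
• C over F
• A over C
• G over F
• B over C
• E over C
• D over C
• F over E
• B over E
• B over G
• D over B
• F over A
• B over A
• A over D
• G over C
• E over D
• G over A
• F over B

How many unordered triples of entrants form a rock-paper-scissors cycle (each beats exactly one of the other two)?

Win totals: A 2, B 4, C 1, D 3, E 4, F 4, G 3.
An entrant with w wins dominates both others in C(w,2) triples; summing gives 1 + 6 + 0 + 3 + 6 + 6 + 3 = 25 transitive triples.
Total triples C(7,3) = 35, so cyclic triples = 35 − 25 = 10.

10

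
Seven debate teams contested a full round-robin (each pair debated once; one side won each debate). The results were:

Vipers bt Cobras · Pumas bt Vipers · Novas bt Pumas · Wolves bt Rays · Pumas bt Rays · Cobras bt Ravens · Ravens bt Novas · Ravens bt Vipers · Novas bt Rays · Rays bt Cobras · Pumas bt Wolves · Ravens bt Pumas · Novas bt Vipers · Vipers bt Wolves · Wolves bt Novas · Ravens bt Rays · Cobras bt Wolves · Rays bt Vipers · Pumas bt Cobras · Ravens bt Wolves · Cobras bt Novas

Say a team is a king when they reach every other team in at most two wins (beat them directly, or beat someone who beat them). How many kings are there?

3

Wolves cannot reach Ravens in two steps.
Novas cannot reach Ravens in two steps.
Ravens reaches everyone (king).
Rays cannot reach Pumas in two steps.
Pumas reaches everyone (king).
Vipers cannot reach Pumas in two steps.
Cobras reaches everyone (king).
Kings: Ravens, Pumas, Cobras — 3.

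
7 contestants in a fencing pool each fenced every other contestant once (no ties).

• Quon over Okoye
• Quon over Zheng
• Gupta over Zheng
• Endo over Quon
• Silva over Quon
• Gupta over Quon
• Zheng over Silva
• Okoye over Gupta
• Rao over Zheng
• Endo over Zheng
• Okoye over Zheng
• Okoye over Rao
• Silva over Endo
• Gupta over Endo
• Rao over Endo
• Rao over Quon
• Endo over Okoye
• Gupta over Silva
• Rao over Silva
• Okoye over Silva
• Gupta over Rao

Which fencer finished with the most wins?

Gupta

Win totals: Endo 3, Quon 2, Rao 4, Gupta 5, Silva 2, Zheng 1, Okoye 4.
Gupta leads with 5 wins (next highest: 4).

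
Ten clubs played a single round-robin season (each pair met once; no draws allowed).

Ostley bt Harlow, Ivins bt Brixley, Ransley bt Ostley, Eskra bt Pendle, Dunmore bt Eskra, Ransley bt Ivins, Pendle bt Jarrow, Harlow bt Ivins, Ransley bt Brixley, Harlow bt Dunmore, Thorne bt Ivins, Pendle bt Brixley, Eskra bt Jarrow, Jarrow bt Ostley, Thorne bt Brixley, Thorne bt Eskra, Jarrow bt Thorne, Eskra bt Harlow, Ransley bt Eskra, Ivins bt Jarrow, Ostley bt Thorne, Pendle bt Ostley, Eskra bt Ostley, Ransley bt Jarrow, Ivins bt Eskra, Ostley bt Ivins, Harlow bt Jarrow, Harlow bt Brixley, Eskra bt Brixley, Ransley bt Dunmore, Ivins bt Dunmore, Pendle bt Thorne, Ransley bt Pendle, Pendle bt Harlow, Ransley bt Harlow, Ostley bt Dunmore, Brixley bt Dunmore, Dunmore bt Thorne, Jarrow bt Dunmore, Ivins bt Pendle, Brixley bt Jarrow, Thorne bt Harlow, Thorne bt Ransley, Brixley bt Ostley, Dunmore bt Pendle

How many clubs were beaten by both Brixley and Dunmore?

0

Brixley beat: Dunmore, Jarrow, Ostley.
Dunmore beat: Pendle, Eskra, Thorne.
No one was beaten by both.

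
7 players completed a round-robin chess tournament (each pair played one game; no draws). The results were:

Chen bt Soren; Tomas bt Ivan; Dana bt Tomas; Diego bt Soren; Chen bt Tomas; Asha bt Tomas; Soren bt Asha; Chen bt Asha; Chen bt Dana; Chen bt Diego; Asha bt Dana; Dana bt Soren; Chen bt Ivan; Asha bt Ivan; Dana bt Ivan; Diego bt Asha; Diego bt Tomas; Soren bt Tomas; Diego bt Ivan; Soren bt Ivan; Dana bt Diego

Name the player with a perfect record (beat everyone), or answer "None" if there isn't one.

Chen has 6 wins out of 6 opponents — a perfect record.

Chen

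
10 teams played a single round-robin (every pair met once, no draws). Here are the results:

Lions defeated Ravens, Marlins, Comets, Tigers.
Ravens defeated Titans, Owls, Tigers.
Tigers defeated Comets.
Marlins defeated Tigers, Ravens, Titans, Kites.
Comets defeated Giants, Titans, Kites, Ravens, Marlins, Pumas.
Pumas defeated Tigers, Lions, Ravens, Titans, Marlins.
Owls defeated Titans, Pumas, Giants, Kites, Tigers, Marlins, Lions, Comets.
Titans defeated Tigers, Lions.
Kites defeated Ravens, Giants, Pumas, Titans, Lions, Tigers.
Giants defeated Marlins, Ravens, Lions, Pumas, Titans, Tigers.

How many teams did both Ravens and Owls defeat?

2

Ravens beat: Tigers, Owls, Titans.
Owls beat: Comets, Tigers, Lions, Giants, Kites, Titans, Marlins, Pumas.
Both beat: Tigers, Titans — 2.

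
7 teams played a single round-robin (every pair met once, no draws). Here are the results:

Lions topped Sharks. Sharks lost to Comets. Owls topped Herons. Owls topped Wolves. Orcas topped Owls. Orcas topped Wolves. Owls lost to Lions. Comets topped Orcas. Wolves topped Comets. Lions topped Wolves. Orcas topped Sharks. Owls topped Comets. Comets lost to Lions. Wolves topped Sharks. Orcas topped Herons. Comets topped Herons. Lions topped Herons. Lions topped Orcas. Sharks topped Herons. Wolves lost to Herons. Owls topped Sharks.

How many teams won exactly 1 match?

Win totals: Lions 6, Owls 4, Orcas 4, Herons 1, Sharks 1, Comets 3, Wolves 2.
Exactly 1: Herons, Sharks — 2 teams.

2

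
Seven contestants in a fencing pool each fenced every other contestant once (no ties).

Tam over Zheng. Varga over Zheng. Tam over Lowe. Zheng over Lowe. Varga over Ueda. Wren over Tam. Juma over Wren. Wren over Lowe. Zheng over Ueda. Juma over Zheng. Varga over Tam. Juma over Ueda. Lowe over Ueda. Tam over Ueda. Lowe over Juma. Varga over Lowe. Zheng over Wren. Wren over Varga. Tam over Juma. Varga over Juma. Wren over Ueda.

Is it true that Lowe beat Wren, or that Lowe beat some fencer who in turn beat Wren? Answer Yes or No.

Lowe did not beat Wren directly.
Lowe beat Juma, Ueda. Of those, Juma beat Wren.

Yes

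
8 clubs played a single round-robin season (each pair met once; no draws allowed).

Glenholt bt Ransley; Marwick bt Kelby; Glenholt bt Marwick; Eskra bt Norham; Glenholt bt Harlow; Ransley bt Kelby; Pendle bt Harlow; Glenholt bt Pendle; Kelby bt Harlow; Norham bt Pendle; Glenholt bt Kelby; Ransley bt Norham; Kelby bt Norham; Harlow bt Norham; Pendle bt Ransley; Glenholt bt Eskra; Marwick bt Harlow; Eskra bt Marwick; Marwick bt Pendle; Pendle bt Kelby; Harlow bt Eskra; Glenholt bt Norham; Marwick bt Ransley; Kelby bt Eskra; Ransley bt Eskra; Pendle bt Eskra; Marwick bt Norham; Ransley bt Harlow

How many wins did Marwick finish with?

5

Marwick's results: beat Ransley, Pendle, Norham, Harlow, Kelby; lost to Eskra, Glenholt.
That is 5 wins.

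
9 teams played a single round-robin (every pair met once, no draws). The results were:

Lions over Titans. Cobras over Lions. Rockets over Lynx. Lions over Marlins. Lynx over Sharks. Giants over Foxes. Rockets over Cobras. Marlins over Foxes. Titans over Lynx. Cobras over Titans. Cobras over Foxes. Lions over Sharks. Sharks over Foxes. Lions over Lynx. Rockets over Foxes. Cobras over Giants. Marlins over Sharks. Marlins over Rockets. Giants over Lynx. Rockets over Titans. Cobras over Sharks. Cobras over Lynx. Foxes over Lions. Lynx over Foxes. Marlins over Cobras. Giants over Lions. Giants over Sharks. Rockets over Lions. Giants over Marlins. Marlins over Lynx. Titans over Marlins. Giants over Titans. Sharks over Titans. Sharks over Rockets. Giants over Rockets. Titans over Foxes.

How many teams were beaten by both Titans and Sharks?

Titans beat: Foxes, Marlins, Lynx.
Sharks beat: Foxes, Rockets, Titans.
Both beat: Foxes — 1.

1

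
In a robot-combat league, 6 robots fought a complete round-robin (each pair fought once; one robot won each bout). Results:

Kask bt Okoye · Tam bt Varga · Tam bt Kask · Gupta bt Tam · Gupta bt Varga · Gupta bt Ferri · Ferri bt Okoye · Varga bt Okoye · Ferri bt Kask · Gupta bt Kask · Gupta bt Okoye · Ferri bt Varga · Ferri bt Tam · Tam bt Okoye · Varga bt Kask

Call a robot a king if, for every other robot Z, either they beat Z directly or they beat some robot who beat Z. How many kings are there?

Tam cannot reach Ferri, Gupta in two steps.
Okoye cannot reach Tam, Ferri, Kask, Gupta, Varga in two steps.
Ferri cannot reach Gupta in two steps.
Kask cannot reach Tam, Ferri, Gupta, Varga in two steps.
Gupta reaches everyone (king).
Varga cannot reach Tam, Ferri, Gupta in two steps.
Kings: Gupta — 1.

1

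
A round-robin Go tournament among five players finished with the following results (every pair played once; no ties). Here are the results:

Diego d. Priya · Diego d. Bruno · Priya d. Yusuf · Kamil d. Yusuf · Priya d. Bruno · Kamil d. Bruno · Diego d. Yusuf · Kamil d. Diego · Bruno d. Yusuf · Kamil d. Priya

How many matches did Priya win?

2

Priya's results: beat Yusuf, Bruno; lost to Kamil, Diego.
That is 2 wins.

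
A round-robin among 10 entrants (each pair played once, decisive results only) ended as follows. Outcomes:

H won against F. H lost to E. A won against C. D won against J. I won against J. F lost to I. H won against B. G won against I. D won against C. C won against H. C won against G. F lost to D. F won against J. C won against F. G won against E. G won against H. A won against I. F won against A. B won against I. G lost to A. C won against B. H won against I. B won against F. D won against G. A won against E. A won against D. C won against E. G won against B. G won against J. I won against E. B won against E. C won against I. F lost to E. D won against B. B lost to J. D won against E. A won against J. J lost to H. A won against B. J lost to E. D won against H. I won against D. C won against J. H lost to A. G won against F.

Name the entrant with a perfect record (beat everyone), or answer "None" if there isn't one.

Highest win total is A with 8 (out of 9 possible).
A lost to F, so no entrant went undefeated.

None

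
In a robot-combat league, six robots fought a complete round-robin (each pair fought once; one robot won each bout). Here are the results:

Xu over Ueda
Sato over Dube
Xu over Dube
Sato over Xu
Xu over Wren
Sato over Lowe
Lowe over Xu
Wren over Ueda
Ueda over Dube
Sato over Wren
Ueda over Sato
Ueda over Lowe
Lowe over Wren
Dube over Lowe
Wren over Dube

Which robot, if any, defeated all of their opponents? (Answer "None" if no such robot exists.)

None

Highest win total is Sato with 4 (out of 5 possible).
Sato lost to Ueda, so no robot went undefeated.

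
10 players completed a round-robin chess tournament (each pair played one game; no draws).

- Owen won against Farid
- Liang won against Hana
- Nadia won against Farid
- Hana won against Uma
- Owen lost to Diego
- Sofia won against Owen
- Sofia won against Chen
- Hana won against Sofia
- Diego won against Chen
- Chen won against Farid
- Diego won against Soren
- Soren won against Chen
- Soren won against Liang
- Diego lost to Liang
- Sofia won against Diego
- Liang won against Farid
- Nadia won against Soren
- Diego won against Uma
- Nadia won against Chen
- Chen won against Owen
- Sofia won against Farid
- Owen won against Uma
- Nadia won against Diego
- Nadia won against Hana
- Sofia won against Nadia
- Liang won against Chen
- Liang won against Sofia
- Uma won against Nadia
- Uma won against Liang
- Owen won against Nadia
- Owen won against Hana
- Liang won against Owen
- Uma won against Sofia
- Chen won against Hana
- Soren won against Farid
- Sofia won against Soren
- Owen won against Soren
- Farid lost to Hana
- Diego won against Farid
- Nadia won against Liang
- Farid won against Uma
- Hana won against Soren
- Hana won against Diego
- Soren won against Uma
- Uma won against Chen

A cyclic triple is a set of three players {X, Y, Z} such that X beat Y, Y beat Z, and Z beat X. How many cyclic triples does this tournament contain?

Win totals: Sofia 6, Nadia 6, Farid 1, Hana 5, Liang 6, Owen 5, Chen 3, Diego 5, Uma 4, Soren 4.
A player with w wins dominates both others in C(w,2) triples; summing gives 15 + 15 + 0 + 10 + 15 + 10 + 3 + 10 + 6 + 6 = 90 transitive triples.
Total triples C(10,3) = 120, so cyclic triples = 120 − 90 = 30.

30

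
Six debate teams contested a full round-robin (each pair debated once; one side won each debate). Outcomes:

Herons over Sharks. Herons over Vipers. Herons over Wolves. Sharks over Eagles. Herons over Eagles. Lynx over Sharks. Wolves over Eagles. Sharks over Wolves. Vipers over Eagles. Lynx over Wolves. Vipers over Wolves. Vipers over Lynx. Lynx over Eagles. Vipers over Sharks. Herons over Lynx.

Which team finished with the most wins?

Herons

Win totals: Sharks 2, Vipers 4, Wolves 1, Herons 5, Eagles 0, Lynx 3.
Herons leads with 5 wins (next highest: 4).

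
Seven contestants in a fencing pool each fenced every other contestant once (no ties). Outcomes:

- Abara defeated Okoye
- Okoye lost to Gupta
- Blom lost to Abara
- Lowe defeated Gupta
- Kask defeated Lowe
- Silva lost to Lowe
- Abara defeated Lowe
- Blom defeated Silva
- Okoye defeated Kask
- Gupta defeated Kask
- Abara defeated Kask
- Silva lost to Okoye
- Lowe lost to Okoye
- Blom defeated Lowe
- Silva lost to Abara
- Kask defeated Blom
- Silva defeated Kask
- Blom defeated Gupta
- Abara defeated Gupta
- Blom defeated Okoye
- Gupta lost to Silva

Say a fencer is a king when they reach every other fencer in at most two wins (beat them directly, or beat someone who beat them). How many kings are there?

Lowe cannot reach Blom, Abara in two steps.
Silva cannot reach Abara in two steps.
Blom cannot reach Abara in two steps.
Gupta cannot reach Abara in two steps.
Okoye cannot reach Abara in two steps.
Kask cannot reach Abara in two steps.
Abara reaches everyone (king).
Kings: Abara — 1.

1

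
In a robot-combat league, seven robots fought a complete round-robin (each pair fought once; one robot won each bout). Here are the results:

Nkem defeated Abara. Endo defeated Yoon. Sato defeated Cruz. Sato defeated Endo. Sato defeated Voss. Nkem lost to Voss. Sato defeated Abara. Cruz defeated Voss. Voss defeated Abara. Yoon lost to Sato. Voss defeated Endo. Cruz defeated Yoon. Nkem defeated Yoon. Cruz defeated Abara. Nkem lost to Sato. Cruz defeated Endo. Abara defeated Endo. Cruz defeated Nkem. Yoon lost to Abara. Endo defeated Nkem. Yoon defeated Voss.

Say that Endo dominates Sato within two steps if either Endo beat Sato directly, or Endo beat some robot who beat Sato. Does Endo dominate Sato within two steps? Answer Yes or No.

No

Endo did not beat Sato directly.
Endo beat Yoon, Nkem, but each of them lost to Sato. No two-step path.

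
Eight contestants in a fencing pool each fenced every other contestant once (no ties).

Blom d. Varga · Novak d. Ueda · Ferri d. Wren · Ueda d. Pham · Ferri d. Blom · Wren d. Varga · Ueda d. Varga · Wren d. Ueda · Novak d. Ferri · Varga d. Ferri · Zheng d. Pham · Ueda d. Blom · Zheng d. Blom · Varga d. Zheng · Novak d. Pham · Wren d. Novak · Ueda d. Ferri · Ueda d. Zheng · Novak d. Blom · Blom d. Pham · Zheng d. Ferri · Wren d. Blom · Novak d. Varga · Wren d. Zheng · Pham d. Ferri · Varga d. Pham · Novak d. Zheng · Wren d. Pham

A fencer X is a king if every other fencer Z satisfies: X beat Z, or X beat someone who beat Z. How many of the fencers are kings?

3

Pham cannot reach Ueda, Varga, Zheng, Novak in two steps.
Blom cannot reach Ueda, Wren, Novak in two steps.
Ueda cannot reach Novak in two steps.
Varga cannot reach Ueda, Novak in two steps.
Ferri reaches everyone (king).
Zheng cannot reach Ueda, Novak in two steps.
Wren reaches everyone (king).
Novak reaches everyone (king).
Kings: Ferri, Wren, Novak — 3.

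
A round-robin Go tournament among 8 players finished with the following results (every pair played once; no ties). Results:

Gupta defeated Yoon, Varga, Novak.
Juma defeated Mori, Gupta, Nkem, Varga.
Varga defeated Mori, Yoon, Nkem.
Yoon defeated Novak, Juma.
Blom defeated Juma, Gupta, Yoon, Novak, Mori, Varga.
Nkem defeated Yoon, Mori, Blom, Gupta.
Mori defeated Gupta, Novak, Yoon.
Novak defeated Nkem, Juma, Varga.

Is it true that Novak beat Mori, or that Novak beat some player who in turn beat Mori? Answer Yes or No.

Novak did not beat Mori directly.
Novak beat Varga, Nkem, Juma. Of those, Varga beat Mori.

Yes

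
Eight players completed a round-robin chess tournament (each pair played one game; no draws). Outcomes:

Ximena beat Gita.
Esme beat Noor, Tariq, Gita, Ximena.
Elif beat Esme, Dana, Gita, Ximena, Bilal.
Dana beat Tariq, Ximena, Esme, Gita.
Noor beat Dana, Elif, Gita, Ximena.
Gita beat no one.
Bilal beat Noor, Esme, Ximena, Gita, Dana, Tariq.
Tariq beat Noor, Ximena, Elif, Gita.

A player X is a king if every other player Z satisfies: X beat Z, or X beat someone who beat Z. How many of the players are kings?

4

Ximena cannot reach Tariq, Dana, Bilal, Elif, Noor, Esme in two steps.
Tariq reaches everyone (king).
Dana cannot reach Bilal in two steps.
Bilal reaches everyone (king).
Elif reaches everyone (king).
Noor reaches everyone (king).
Esme cannot reach Bilal in two steps.
Gita cannot reach Ximena, Tariq, Dana, Bilal, Elif, Noor, Esme in two steps.
Kings: Tariq, Bilal, Elif, Noor — 4.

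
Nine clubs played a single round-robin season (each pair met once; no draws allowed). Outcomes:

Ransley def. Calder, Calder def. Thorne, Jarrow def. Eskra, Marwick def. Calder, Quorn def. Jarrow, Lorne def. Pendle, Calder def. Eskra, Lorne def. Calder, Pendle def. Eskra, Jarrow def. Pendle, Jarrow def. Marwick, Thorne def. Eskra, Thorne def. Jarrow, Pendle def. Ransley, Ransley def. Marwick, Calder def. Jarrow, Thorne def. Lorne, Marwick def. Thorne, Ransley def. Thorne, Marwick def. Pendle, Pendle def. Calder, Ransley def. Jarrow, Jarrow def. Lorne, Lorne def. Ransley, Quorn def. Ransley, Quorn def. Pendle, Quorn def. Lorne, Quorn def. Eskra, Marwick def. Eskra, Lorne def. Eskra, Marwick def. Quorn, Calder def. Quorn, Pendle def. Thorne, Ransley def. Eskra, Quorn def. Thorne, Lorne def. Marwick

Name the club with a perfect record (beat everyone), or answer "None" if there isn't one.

Highest win total is Quorn with 6 (out of 8 possible).
Quorn lost to Marwick, Calder, so no club went undefeated.

None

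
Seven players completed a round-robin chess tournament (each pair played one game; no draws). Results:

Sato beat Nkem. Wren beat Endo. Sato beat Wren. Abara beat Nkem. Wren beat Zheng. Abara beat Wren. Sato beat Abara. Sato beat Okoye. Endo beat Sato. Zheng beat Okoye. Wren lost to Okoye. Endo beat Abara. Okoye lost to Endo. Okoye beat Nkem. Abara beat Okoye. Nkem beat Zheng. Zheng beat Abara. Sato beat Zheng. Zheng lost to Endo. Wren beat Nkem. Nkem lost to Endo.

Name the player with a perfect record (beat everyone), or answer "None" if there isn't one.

Highest win total is Sato with 5 (out of 6 possible).
Sato lost to Endo, so no player went undefeated.

None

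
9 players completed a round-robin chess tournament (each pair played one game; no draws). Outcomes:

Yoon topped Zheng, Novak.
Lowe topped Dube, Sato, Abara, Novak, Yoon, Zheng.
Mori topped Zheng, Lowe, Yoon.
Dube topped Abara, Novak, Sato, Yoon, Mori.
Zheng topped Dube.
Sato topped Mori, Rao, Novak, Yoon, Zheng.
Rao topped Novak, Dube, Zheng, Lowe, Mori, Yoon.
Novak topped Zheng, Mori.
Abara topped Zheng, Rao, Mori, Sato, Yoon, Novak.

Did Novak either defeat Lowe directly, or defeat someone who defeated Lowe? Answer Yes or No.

Novak did not beat Lowe directly.
Novak beat Mori, Zheng. Of those, Mori beat Lowe.

Yes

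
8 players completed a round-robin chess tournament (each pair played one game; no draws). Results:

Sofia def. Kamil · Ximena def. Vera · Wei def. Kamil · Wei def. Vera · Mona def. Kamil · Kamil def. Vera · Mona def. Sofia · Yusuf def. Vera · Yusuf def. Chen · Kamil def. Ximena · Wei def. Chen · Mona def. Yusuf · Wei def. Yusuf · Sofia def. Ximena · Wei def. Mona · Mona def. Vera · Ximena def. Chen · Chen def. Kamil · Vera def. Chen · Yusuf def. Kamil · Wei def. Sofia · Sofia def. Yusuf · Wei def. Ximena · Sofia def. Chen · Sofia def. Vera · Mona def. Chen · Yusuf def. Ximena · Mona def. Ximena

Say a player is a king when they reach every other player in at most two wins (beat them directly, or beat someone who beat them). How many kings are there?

1

Vera cannot reach Wei, Ximena, Yusuf, Sofia, Mona in two steps.
Wei reaches everyone (king).
Chen cannot reach Wei, Yusuf, Sofia, Mona in two steps.
Ximena cannot reach Wei, Yusuf, Sofia, Mona in two steps.
Yusuf cannot reach Wei, Sofia, Mona in two steps.
Kamil cannot reach Wei, Yusuf, Sofia, Mona in two steps.
Sofia cannot reach Wei, Mona in two steps.
Mona cannot reach Wei in two steps.
Kings: Wei — 1.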